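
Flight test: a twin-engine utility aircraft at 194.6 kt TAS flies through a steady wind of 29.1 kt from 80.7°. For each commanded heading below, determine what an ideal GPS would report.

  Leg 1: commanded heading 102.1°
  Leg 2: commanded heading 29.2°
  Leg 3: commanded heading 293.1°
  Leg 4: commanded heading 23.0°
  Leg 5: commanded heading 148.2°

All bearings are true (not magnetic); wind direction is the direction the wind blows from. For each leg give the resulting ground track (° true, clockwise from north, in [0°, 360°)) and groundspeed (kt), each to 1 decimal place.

Leg 1: track=105.7°, groundspeed=167.8 kt
Leg 2: track=21.8°, groundspeed=177.9 kt
Leg 3: track=289.0°, groundspeed=219.7 kt
Leg 4: track=15.2°, groundspeed=180.7 kt
Leg 5: track=156.5°, groundspeed=185.4 kt

Leg 1: heading 102.1°; drift +3.6° → track 105.7°, groundspeed 167.8 kt
Leg 2: heading 29.2°; drift -7.4° → track 21.8°, groundspeed 177.9 kt
Leg 3: heading 293.1°; drift -4.1° → track 289.0°, groundspeed 219.7 kt
Leg 4: heading 23.0°; drift -7.8° → track 15.2°, groundspeed 180.7 kt
Leg 5: heading 148.2°; drift +8.3° → track 156.5°, groundspeed 185.4 kt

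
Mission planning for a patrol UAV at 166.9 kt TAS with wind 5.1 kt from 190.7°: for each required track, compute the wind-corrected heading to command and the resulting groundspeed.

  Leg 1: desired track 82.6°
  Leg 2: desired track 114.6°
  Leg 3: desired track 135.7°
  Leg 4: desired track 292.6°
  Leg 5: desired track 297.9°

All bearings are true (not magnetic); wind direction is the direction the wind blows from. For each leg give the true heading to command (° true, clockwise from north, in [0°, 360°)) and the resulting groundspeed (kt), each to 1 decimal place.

Leg 1: desired track 82.6°; wind correction +1.7° → command heading 84.3°, groundspeed 168.4 kt
Leg 2: desired track 114.6°; wind correction +1.7° → command heading 116.3°, groundspeed 165.6 kt
Leg 3: desired track 135.7°; wind correction +1.4° → command heading 137.1°, groundspeed 163.9 kt
Leg 4: desired track 292.6°; wind correction -1.7° → command heading 290.9°, groundspeed 167.9 kt
Leg 5: desired track 297.9°; wind correction -1.7° → command heading 296.2°, groundspeed 168.3 kt

Leg 1: heading=84.3°, groundspeed=168.4 kt
Leg 2: heading=116.3°, groundspeed=165.6 kt
Leg 3: heading=137.1°, groundspeed=163.9 kt
Leg 4: heading=290.9°, groundspeed=167.9 kt
Leg 5: heading=296.2°, groundspeed=168.3 kt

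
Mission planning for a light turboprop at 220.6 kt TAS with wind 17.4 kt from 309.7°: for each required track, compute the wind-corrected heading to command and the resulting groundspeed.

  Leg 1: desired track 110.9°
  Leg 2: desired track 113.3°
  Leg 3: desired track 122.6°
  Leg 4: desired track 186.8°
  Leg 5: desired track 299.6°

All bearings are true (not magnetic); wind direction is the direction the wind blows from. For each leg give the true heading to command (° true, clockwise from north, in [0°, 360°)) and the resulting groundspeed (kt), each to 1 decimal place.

Leg 1: desired track 110.9°; wind correction -1.5° → command heading 109.4°, groundspeed 237.0 kt
Leg 2: desired track 113.3°; wind correction -1.3° → command heading 112.0°, groundspeed 237.2 kt
Leg 3: desired track 122.6°; wind correction -0.6° → command heading 122.0°, groundspeed 237.9 kt
Leg 4: desired track 186.8°; wind correction +3.8° → command heading 190.6°, groundspeed 229.6 kt
Leg 5: desired track 299.6°; wind correction +0.8° → command heading 300.4°, groundspeed 203.4 kt

Leg 1: heading=109.4°, groundspeed=237.0 kt
Leg 2: heading=112.0°, groundspeed=237.2 kt
Leg 3: heading=122.0°, groundspeed=237.9 kt
Leg 4: heading=190.6°, groundspeed=229.6 kt
Leg 5: heading=300.4°, groundspeed=203.4 kt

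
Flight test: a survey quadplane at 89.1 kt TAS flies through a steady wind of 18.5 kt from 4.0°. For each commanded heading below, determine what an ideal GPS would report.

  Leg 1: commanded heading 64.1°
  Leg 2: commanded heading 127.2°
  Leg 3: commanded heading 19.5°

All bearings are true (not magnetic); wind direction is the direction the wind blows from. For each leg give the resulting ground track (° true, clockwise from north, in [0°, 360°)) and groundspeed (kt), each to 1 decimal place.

Leg 1: track=75.5°, groundspeed=81.5 kt
Leg 2: track=136.1°, groundspeed=100.4 kt
Leg 3: track=23.5°, groundspeed=71.4 kt

Leg 1: heading 64.1°; drift +11.4° → track 75.5°, groundspeed 81.5 kt
Leg 2: heading 127.2°; drift +8.9° → track 136.1°, groundspeed 100.4 kt
Leg 3: heading 19.5°; drift +4.0° → track 23.5°, groundspeed 71.4 kt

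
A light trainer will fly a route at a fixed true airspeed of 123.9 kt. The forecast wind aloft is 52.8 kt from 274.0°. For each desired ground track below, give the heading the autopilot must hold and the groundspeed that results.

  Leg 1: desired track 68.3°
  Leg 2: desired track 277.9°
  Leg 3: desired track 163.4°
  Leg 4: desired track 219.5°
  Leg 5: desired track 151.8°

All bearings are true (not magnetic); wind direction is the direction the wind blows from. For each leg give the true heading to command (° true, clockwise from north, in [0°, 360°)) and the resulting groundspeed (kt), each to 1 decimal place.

Leg 1: desired track 68.3°; wind correction -10.6° → command heading 57.7°, groundspeed 169.3 kt
Leg 2: desired track 277.9°; wind correction -1.7° → command heading 276.2°, groundspeed 71.2 kt
Leg 3: desired track 163.4°; wind correction +23.5° → command heading 186.9°, groundspeed 132.2 kt
Leg 4: desired track 219.5°; wind correction +20.3° → command heading 239.8°, groundspeed 85.5 kt
Leg 5: desired track 151.8°; wind correction +21.1° → command heading 172.9°, groundspeed 143.7 kt

Leg 1: heading=57.7°, groundspeed=169.3 kt
Leg 2: heading=276.2°, groundspeed=71.2 kt
Leg 3: heading=186.9°, groundspeed=132.2 kt
Leg 4: heading=239.8°, groundspeed=85.5 kt
Leg 5: heading=172.9°, groundspeed=143.7 kt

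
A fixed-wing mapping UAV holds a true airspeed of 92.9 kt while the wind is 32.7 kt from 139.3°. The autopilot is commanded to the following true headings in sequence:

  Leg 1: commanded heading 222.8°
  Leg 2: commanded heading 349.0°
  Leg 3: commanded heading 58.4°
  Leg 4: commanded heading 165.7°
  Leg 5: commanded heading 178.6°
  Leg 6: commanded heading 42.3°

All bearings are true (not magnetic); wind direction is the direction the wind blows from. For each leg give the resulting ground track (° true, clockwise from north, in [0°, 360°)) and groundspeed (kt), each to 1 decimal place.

Leg 1: heading 222.8°; drift +20.0° → track 242.8°, groundspeed 94.9 kt
Leg 2: heading 349.0°; drift -7.6° → track 341.4°, groundspeed 122.4 kt
Leg 3: heading 58.4°; drift -20.2° → track 38.2°, groundspeed 93.5 kt
Leg 4: heading 165.7°; drift +12.9° → track 178.6°, groundspeed 65.3 kt
Leg 5: heading 178.6°; drift +17.0° → track 195.6°, groundspeed 70.7 kt
Leg 6: heading 42.3°; drift -18.5° → track 23.8°, groundspeed 102.2 kt

Leg 1: track=242.8°, groundspeed=94.9 kt
Leg 2: track=341.4°, groundspeed=122.4 kt
Leg 3: track=38.2°, groundspeed=93.5 kt
Leg 4: track=178.6°, groundspeed=65.3 kt
Leg 5: track=195.6°, groundspeed=70.7 kt
Leg 6: track=23.8°, groundspeed=102.2 kt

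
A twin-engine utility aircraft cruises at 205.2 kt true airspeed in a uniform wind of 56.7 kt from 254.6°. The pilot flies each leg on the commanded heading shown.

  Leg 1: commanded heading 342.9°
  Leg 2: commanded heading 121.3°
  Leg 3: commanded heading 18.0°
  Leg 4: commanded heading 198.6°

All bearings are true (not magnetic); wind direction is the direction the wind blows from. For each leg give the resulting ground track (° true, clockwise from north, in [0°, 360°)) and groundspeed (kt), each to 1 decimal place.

Leg 1: heading 342.9°; drift +15.6° → track 358.5°, groundspeed 211.3 kt
Leg 2: heading 121.3°; drift -9.6° → track 111.7°, groundspeed 247.5 kt
Leg 3: heading 18.0°; drift +11.3° → track 29.3°, groundspeed 241.1 kt
Leg 4: heading 198.6°; drift -15.2° → track 183.4°, groundspeed 179.7 kt

Leg 1: track=358.5°, groundspeed=211.3 kt
Leg 2: track=111.7°, groundspeed=247.5 kt
Leg 3: track=29.3°, groundspeed=241.1 kt
Leg 4: track=183.4°, groundspeed=179.7 kt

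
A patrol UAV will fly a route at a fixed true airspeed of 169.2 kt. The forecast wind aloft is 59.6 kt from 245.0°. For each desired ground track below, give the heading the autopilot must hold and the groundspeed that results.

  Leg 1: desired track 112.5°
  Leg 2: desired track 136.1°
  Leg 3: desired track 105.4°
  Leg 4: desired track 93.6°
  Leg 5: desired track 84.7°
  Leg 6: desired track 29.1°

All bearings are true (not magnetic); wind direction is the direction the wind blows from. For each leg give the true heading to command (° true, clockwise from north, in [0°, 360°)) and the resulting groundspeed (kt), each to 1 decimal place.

Leg 1: heading=127.6°, groundspeed=203.7 kt
Leg 2: heading=155.6°, groundspeed=178.8 kt
Leg 3: heading=118.6°, groundspeed=210.1 kt
Leg 4: heading=103.3°, groundspeed=219.1 kt
Leg 5: heading=91.5°, groundspeed=224.1 kt
Leg 6: heading=17.2°, groundspeed=213.8 kt

Leg 1: desired track 112.5°; wind correction +15.1° → command heading 127.6°, groundspeed 203.7 kt
Leg 2: desired track 136.1°; wind correction +19.5° → command heading 155.6°, groundspeed 178.8 kt
Leg 3: desired track 105.4°; wind correction +13.2° → command heading 118.6°, groundspeed 210.1 kt
Leg 4: desired track 93.6°; wind correction +9.7° → command heading 103.3°, groundspeed 219.1 kt
Leg 5: desired track 84.7°; wind correction +6.8° → command heading 91.5°, groundspeed 224.1 kt
Leg 6: desired track 29.1°; wind correction -11.9° → command heading 17.2°, groundspeed 213.8 kt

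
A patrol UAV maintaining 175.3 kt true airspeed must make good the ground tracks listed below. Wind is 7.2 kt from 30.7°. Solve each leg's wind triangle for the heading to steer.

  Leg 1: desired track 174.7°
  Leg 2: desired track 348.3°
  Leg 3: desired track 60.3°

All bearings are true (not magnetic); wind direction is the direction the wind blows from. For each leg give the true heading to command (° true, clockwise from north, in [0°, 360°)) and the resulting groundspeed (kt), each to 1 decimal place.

Leg 1: heading=173.3°, groundspeed=181.1 kt
Leg 2: heading=349.9°, groundspeed=169.9 kt
Leg 3: heading=59.1°, groundspeed=169.0 kt

Leg 1: desired track 174.7°; wind correction -1.4° → command heading 173.3°, groundspeed 181.1 kt
Leg 2: desired track 348.3°; wind correction +1.6° → command heading 349.9°, groundspeed 169.9 kt
Leg 3: desired track 60.3°; wind correction -1.2° → command heading 59.1°, groundspeed 169.0 kt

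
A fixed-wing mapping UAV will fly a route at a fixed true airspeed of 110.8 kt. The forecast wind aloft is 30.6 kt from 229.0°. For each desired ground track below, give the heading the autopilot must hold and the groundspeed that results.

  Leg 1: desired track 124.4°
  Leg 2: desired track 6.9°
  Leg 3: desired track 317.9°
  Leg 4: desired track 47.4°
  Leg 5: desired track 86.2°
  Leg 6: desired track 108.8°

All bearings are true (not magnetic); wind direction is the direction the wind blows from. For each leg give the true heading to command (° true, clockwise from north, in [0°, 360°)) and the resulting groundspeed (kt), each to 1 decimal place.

Leg 1: heading=139.9°, groundspeed=114.5 kt
Leg 2: heading=356.2°, groundspeed=131.6 kt
Leg 3: heading=301.9°, groundspeed=105.9 kt
Leg 4: heading=47.0°, groundspeed=141.4 kt
Leg 5: heading=95.8°, groundspeed=133.6 kt
Leg 6: heading=122.6°, groundspeed=123.0 kt

Leg 1: desired track 124.4°; wind correction +15.5° → command heading 139.9°, groundspeed 114.5 kt
Leg 2: desired track 6.9°; wind correction -10.7° → command heading 356.2°, groundspeed 131.6 kt
Leg 3: desired track 317.9°; wind correction -16.0° → command heading 301.9°, groundspeed 105.9 kt
Leg 4: desired track 47.4°; wind correction -0.4° → command heading 47.0°, groundspeed 141.4 kt
Leg 5: desired track 86.2°; wind correction +9.6° → command heading 95.8°, groundspeed 133.6 kt
Leg 6: desired track 108.8°; wind correction +13.8° → command heading 122.6°, groundspeed 123.0 kt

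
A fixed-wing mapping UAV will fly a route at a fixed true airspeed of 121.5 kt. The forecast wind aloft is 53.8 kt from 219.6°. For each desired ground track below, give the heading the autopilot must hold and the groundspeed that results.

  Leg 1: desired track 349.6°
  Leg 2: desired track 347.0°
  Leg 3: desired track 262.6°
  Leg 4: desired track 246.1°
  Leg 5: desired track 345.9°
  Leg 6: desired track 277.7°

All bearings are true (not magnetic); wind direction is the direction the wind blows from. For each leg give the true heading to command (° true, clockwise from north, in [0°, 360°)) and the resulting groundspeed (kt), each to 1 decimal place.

Leg 1: heading=329.8°, groundspeed=148.9 kt
Leg 2: heading=326.4°, groundspeed=146.4 kt
Leg 3: heading=245.0°, groundspeed=76.5 kt
Leg 4: heading=234.7°, groundspeed=71.0 kt
Leg 5: heading=325.0°, groundspeed=145.4 kt
Leg 6: heading=255.6°, groundspeed=84.2 kt

Leg 1: desired track 349.6°; wind correction -19.8° → command heading 329.8°, groundspeed 148.9 kt
Leg 2: desired track 347.0°; wind correction -20.6° → command heading 326.4°, groundspeed 146.4 kt
Leg 3: desired track 262.6°; wind correction -17.6° → command heading 245.0°, groundspeed 76.5 kt
Leg 4: desired track 246.1°; wind correction -11.4° → command heading 234.7°, groundspeed 71.0 kt
Leg 5: desired track 345.9°; wind correction -20.9° → command heading 325.0°, groundspeed 145.4 kt
Leg 6: desired track 277.7°; wind correction -22.1° → command heading 255.6°, groundspeed 84.2 kt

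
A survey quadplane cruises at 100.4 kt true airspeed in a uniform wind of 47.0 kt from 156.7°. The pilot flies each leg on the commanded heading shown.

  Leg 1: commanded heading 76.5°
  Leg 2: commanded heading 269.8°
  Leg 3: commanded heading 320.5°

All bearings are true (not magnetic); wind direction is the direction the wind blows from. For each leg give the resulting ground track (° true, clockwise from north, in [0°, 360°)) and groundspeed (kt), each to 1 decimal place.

Leg 1: heading 76.5°; drift -26.6° → track 49.9°, groundspeed 103.4 kt
Leg 2: heading 269.8°; drift +20.0° → track 289.8°, groundspeed 126.5 kt
Leg 3: heading 320.5°; drift +5.1° → track 325.6°, groundspeed 146.1 kt

Leg 1: track=49.9°, groundspeed=103.4 kt
Leg 2: track=289.8°, groundspeed=126.5 kt
Leg 3: track=325.6°, groundspeed=146.1 kt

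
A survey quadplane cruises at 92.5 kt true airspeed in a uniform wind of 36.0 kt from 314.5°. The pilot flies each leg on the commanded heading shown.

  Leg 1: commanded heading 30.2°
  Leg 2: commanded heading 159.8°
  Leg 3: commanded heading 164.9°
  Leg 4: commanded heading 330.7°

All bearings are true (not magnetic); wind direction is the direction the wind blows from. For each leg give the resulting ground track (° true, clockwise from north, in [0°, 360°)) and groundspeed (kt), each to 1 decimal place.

Leg 1: track=52.8°, groundspeed=90.6 kt
Leg 2: track=152.8°, groundspeed=126.0 kt
Leg 3: track=156.5°, groundspeed=124.9 kt
Leg 4: track=340.5°, groundspeed=58.8 kt

Leg 1: heading 30.2°; drift +22.6° → track 52.8°, groundspeed 90.6 kt
Leg 2: heading 159.8°; drift -7.0° → track 152.8°, groundspeed 126.0 kt
Leg 3: heading 164.9°; drift -8.4° → track 156.5°, groundspeed 124.9 kt
Leg 4: heading 330.7°; drift +9.8° → track 340.5°, groundspeed 58.8 kt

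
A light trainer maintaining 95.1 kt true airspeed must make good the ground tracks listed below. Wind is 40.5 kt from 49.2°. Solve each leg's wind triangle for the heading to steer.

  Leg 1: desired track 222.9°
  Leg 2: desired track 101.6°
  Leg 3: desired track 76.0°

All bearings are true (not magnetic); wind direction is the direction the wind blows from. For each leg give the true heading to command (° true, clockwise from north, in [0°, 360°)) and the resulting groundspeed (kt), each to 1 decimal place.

Leg 1: heading=220.2°, groundspeed=135.3 kt
Leg 2: heading=81.9°, groundspeed=64.8 kt
Leg 3: heading=64.9°, groundspeed=57.2 kt

Leg 1: desired track 222.9°; wind correction -2.7° → command heading 220.2°, groundspeed 135.3 kt
Leg 2: desired track 101.6°; wind correction -19.7° → command heading 81.9°, groundspeed 64.8 kt
Leg 3: desired track 76.0°; wind correction -11.1° → command heading 64.9°, groundspeed 57.2 kt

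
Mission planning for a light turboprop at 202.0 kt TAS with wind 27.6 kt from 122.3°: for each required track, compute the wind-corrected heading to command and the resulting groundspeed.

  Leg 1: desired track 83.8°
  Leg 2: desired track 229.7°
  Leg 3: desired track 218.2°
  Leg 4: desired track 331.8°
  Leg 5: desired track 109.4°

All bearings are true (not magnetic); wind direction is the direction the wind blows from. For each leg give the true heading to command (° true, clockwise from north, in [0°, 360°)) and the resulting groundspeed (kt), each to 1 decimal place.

Leg 1: desired track 83.8°; wind correction +4.9° → command heading 88.7°, groundspeed 179.7 kt
Leg 2: desired track 229.7°; wind correction -7.5° → command heading 222.2°, groundspeed 208.5 kt
Leg 3: desired track 218.2°; wind correction -7.8° → command heading 210.4°, groundspeed 203.0 kt
Leg 4: desired track 331.8°; wind correction +3.9° → command heading 335.7°, groundspeed 225.6 kt
Leg 5: desired track 109.4°; wind correction +1.7° → command heading 111.1°, groundspeed 175.0 kt

Leg 1: heading=88.7°, groundspeed=179.7 kt
Leg 2: heading=222.2°, groundspeed=208.5 kt
Leg 3: heading=210.4°, groundspeed=203.0 kt
Leg 4: heading=335.7°, groundspeed=225.6 kt
Leg 5: heading=111.1°, groundspeed=175.0 kt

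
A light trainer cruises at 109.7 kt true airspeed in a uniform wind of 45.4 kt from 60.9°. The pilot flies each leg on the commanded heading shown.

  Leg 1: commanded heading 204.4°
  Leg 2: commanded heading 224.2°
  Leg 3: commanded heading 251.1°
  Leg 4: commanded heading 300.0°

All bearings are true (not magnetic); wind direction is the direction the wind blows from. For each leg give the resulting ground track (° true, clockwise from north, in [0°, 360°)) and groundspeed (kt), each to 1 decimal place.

Leg 1: heading 204.4°; drift +10.5° → track 214.9°, groundspeed 148.7 kt
Leg 2: heading 224.2°; drift +4.9° → track 229.1°, groundspeed 153.7 kt
Leg 3: heading 251.1°; drift -3.0° → track 248.1°, groundspeed 154.6 kt
Leg 4: heading 300.0°; drift -16.3° → track 283.7°, groundspeed 138.6 kt

Leg 1: track=214.9°, groundspeed=148.7 kt
Leg 2: track=229.1°, groundspeed=153.7 kt
Leg 3: track=248.1°, groundspeed=154.6 kt
Leg 4: track=283.7°, groundspeed=138.6 kt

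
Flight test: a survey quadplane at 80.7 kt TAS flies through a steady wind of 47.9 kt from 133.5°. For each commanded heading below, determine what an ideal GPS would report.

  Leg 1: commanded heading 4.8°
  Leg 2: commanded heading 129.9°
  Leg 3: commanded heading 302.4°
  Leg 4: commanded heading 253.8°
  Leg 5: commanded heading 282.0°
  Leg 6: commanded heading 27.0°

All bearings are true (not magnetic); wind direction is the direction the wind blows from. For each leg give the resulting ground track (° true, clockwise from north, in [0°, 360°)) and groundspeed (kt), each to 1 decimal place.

Leg 1: heading 4.8°; drift -18.7° → track 346.1°, groundspeed 116.8 kt
Leg 2: heading 129.9°; drift -5.2° → track 124.7°, groundspeed 33.0 kt
Leg 3: heading 302.4°; drift +4.1° → track 306.5°, groundspeed 128.0 kt
Leg 4: heading 253.8°; drift +21.5° → track 275.3°, groundspeed 112.7 kt
Leg 5: heading 282.0°; drift +11.6° → track 293.6°, groundspeed 124.1 kt
Leg 6: heading 27.0°; drift -26.0° → track 1.0°, groundspeed 104.9 kt

Leg 1: track=346.1°, groundspeed=116.8 kt
Leg 2: track=124.7°, groundspeed=33.0 kt
Leg 3: track=306.5°, groundspeed=128.0 kt
Leg 4: track=275.3°, groundspeed=112.7 kt
Leg 5: track=293.6°, groundspeed=124.1 kt
Leg 6: track=1.0°, groundspeed=104.9 kt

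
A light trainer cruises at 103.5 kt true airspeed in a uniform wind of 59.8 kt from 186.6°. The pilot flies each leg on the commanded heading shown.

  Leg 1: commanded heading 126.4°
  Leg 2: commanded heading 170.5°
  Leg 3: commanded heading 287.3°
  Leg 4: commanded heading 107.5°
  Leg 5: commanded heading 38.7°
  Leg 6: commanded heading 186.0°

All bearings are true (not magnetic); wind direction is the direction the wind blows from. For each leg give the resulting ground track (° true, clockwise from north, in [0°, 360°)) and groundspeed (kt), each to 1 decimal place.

Leg 1: heading 126.4°; drift -35.1° → track 91.3°, groundspeed 90.2 kt
Leg 2: heading 170.5°; drift -19.8° → track 150.7°, groundspeed 48.9 kt
Leg 3: heading 287.3°; drift +27.1° → track 314.4°, groundspeed 128.8 kt
Leg 4: heading 107.5°; drift -32.5° → track 75.0°, groundspeed 109.3 kt
Leg 5: heading 38.7°; drift -11.6° → track 27.1°, groundspeed 157.4 kt
Leg 6: heading 186.0°; drift -0.8° → track 185.2°, groundspeed 43.7 kt

Leg 1: track=91.3°, groundspeed=90.2 kt
Leg 2: track=150.7°, groundspeed=48.9 kt
Leg 3: track=314.4°, groundspeed=128.8 kt
Leg 4: track=75.0°, groundspeed=109.3 kt
Leg 5: track=27.1°, groundspeed=157.4 kt
Leg 6: track=185.2°, groundspeed=43.7 kt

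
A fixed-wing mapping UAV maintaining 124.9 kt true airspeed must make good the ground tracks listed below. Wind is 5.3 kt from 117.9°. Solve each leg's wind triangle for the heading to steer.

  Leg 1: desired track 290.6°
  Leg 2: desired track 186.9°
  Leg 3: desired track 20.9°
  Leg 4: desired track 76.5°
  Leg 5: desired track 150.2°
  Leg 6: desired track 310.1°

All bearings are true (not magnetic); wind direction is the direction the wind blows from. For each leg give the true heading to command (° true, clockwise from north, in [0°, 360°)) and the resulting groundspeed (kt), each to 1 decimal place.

Leg 1: heading=290.3°, groundspeed=130.2 kt
Leg 2: heading=184.6°, groundspeed=122.9 kt
Leg 3: heading=23.3°, groundspeed=125.4 kt
Leg 4: heading=78.1°, groundspeed=120.9 kt
Leg 5: heading=148.9°, groundspeed=120.4 kt
Leg 6: heading=310.6°, groundspeed=130.1 kt

Leg 1: desired track 290.6°; wind correction -0.3° → command heading 290.3°, groundspeed 130.2 kt
Leg 2: desired track 186.9°; wind correction -2.3° → command heading 184.6°, groundspeed 122.9 kt
Leg 3: desired track 20.9°; wind correction +2.4° → command heading 23.3°, groundspeed 125.4 kt
Leg 4: desired track 76.5°; wind correction +1.6° → command heading 78.1°, groundspeed 120.9 kt
Leg 5: desired track 150.2°; wind correction -1.3° → command heading 148.9°, groundspeed 120.4 kt
Leg 6: desired track 310.1°; wind correction +0.5° → command heading 310.6°, groundspeed 130.1 kt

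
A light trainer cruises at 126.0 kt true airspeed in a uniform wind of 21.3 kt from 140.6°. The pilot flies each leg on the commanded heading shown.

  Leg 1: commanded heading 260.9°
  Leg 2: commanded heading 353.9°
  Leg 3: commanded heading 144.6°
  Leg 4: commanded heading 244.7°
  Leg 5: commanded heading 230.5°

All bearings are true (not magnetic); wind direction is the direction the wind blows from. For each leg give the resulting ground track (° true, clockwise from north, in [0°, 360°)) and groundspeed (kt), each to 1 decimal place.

Leg 1: heading 260.9°; drift +7.7° → track 268.6°, groundspeed 138.0 kt
Leg 2: heading 353.9°; drift -4.6° → track 349.3°, groundspeed 144.3 kt
Leg 3: heading 144.6°; drift +0.8° → track 145.4°, groundspeed 104.8 kt
Leg 4: heading 244.7°; drift +8.9° → track 253.6°, groundspeed 132.8 kt
Leg 5: heading 230.5°; drift +9.6° → track 240.1°, groundspeed 127.8 kt

Leg 1: track=268.6°, groundspeed=138.0 kt
Leg 2: track=349.3°, groundspeed=144.3 kt
Leg 3: track=145.4°, groundspeed=104.8 kt
Leg 4: track=253.6°, groundspeed=132.8 kt
Leg 5: track=240.1°, groundspeed=127.8 kt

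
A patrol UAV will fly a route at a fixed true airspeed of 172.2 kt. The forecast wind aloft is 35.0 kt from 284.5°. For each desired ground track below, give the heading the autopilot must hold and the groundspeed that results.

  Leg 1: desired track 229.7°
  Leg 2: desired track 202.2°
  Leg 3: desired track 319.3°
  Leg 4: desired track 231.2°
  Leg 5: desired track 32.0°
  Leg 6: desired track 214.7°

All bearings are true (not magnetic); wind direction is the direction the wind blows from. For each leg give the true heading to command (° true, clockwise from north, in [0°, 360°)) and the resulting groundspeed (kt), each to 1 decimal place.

Leg 1: desired track 229.7°; wind correction +9.6° → command heading 239.3°, groundspeed 149.6 kt
Leg 2: desired track 202.2°; wind correction +11.6° → command heading 213.8°, groundspeed 164.0 kt
Leg 3: desired track 319.3°; wind correction -6.7° → command heading 312.6°, groundspeed 142.3 kt
Leg 4: desired track 231.2°; wind correction +9.4° → command heading 240.6°, groundspeed 149.0 kt
Leg 5: desired track 32.0°; wind correction -11.2° → command heading 20.8°, groundspeed 179.5 kt
Leg 6: desired track 214.7°; wind correction +11.0° → command heading 225.7°, groundspeed 157.0 kt

Leg 1: heading=239.3°, groundspeed=149.6 kt
Leg 2: heading=213.8°, groundspeed=164.0 kt
Leg 3: heading=312.6°, groundspeed=142.3 kt
Leg 4: heading=240.6°, groundspeed=149.0 kt
Leg 5: heading=20.8°, groundspeed=179.5 kt
Leg 6: heading=225.7°, groundspeed=157.0 kt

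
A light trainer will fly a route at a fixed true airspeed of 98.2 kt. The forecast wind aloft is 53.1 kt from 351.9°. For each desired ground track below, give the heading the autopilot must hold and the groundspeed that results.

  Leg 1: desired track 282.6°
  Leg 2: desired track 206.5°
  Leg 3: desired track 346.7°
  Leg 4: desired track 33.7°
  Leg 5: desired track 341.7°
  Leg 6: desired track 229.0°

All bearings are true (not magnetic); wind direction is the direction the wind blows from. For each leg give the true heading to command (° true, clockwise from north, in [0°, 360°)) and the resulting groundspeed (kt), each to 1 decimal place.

Leg 1: desired track 282.6°; wind correction +30.4° → command heading 313.0°, groundspeed 65.9 kt
Leg 2: desired track 206.5°; wind correction +17.9° → command heading 224.4°, groundspeed 137.2 kt
Leg 3: desired track 346.7°; wind correction +2.8° → command heading 349.5°, groundspeed 45.2 kt
Leg 4: desired track 33.7°; wind correction -21.1° → command heading 12.6°, groundspeed 52.0 kt
Leg 5: desired track 341.7°; wind correction +5.5° → command heading 347.2°, groundspeed 45.5 kt
Leg 6: desired track 229.0°; wind correction +27.0° → command heading 256.0°, groundspeed 116.3 kt

Leg 1: heading=313.0°, groundspeed=65.9 kt
Leg 2: heading=224.4°, groundspeed=137.2 kt
Leg 3: heading=349.5°, groundspeed=45.2 kt
Leg 4: heading=12.6°, groundspeed=52.0 kt
Leg 5: heading=347.2°, groundspeed=45.5 kt
Leg 6: heading=256.0°, groundspeed=116.3 kt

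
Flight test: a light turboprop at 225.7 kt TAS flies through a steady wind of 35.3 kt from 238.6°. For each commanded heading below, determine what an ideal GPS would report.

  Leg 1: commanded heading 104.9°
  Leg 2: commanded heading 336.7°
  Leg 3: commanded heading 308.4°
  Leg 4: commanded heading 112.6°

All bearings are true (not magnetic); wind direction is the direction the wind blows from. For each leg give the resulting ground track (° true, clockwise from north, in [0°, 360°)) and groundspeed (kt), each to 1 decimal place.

Leg 1: track=99.1°, groundspeed=251.4 kt
Leg 2: track=345.3°, groundspeed=233.3 kt
Leg 3: track=317.2°, groundspeed=216.1 kt
Leg 4: track=106.0°, groundspeed=248.1 kt

Leg 1: heading 104.9°; drift -5.8° → track 99.1°, groundspeed 251.4 kt
Leg 2: heading 336.7°; drift +8.6° → track 345.3°, groundspeed 233.3 kt
Leg 3: heading 308.4°; drift +8.8° → track 317.2°, groundspeed 216.1 kt
Leg 4: heading 112.6°; drift -6.6° → track 106.0°, groundspeed 248.1 kt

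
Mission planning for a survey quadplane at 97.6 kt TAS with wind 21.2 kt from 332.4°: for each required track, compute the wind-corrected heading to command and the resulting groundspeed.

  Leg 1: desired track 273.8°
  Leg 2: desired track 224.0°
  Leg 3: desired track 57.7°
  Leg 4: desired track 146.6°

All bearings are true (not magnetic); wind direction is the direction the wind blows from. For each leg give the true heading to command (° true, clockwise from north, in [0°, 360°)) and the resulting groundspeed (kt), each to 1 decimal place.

Leg 1: desired track 273.8°; wind correction +10.7° → command heading 284.5°, groundspeed 84.9 kt
Leg 2: desired track 224.0°; wind correction +11.9° → command heading 235.9°, groundspeed 102.2 kt
Leg 3: desired track 57.7°; wind correction -12.5° → command heading 45.2°, groundspeed 93.5 kt
Leg 4: desired track 146.6°; wind correction -1.3° → command heading 145.3°, groundspeed 118.7 kt

Leg 1: heading=284.5°, groundspeed=84.9 kt
Leg 2: heading=235.9°, groundspeed=102.2 kt
Leg 3: heading=45.2°, groundspeed=93.5 kt
Leg 4: heading=145.3°, groundspeed=118.7 kt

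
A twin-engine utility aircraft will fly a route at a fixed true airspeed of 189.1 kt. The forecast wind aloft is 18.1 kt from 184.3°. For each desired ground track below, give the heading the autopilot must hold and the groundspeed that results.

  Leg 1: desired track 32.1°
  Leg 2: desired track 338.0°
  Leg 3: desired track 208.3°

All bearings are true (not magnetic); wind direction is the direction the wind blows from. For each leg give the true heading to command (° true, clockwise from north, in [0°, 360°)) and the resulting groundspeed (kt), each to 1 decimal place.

Leg 1: desired track 32.1°; wind correction +2.6° → command heading 34.7°, groundspeed 204.9 kt
Leg 2: desired track 338.0°; wind correction -2.4° → command heading 335.6°, groundspeed 205.2 kt
Leg 3: desired track 208.3°; wind correction -2.2° → command heading 206.1°, groundspeed 172.4 kt

Leg 1: heading=34.7°, groundspeed=204.9 kt
Leg 2: heading=335.6°, groundspeed=205.2 kt
Leg 3: heading=206.1°, groundspeed=172.4 kt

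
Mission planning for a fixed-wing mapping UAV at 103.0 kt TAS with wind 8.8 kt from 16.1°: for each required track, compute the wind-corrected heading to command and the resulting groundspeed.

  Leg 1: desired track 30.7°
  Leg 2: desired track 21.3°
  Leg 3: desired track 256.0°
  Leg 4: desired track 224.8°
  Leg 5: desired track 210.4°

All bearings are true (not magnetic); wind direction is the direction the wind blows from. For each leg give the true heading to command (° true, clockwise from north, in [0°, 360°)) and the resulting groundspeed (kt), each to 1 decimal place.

Leg 1: heading=29.5°, groundspeed=94.5 kt
Leg 2: heading=20.9°, groundspeed=94.2 kt
Leg 3: heading=260.2°, groundspeed=107.1 kt
Leg 4: heading=227.2°, groundspeed=110.6 kt
Leg 5: heading=211.6°, groundspeed=111.5 kt

Leg 1: desired track 30.7°; wind correction -1.2° → command heading 29.5°, groundspeed 94.5 kt
Leg 2: desired track 21.3°; wind correction -0.4° → command heading 20.9°, groundspeed 94.2 kt
Leg 3: desired track 256.0°; wind correction +4.2° → command heading 260.2°, groundspeed 107.1 kt
Leg 4: desired track 224.8°; wind correction +2.4° → command heading 227.2°, groundspeed 110.6 kt
Leg 5: desired track 210.4°; wind correction +1.2° → command heading 211.6°, groundspeed 111.5 kt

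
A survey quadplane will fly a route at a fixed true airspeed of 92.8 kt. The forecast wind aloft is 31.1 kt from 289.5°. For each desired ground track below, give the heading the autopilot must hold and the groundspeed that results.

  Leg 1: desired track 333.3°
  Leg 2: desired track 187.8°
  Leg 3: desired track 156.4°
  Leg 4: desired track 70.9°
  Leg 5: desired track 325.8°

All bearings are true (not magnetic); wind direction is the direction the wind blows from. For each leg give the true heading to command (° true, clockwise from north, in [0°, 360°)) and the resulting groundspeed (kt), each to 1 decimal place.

Leg 1: desired track 333.3°; wind correction -13.4° → command heading 319.9°, groundspeed 67.8 kt
Leg 2: desired track 187.8°; wind correction +19.2° → command heading 207.0°, groundspeed 94.0 kt
Leg 3: desired track 156.4°; wind correction +14.2° → command heading 170.6°, groundspeed 111.2 kt
Leg 4: desired track 70.9°; wind correction -12.1° → command heading 58.8°, groundspeed 115.1 kt
Leg 5: desired track 325.8°; wind correction -11.4° → command heading 314.4°, groundspeed 65.9 kt

Leg 1: heading=319.9°, groundspeed=67.8 kt
Leg 2: heading=207.0°, groundspeed=94.0 kt
Leg 3: heading=170.6°, groundspeed=111.2 kt
Leg 4: heading=58.8°, groundspeed=115.1 kt
Leg 5: heading=314.4°, groundspeed=65.9 kt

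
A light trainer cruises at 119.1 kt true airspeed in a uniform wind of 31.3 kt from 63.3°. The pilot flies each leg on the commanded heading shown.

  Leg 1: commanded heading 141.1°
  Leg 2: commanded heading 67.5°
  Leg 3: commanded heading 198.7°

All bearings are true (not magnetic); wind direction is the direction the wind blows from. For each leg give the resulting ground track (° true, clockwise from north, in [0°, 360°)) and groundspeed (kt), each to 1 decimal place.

Leg 1: track=156.3°, groundspeed=116.6 kt
Leg 2: track=69.0°, groundspeed=87.9 kt
Leg 3: track=207.5°, groundspeed=143.1 kt

Leg 1: heading 141.1°; drift +15.2° → track 156.3°, groundspeed 116.6 kt
Leg 2: heading 67.5°; drift +1.5° → track 69.0°, groundspeed 87.9 kt
Leg 3: heading 198.7°; drift +8.8° → track 207.5°, groundspeed 143.1 kt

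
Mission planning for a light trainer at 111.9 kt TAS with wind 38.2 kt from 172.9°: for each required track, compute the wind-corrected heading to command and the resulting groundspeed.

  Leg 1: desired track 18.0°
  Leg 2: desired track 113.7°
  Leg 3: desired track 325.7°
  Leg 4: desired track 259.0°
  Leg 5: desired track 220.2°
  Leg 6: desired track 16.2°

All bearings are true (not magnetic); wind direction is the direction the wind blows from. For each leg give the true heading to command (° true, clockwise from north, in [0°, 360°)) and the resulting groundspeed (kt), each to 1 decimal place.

Leg 1: desired track 18.0°; wind correction +8.3° → command heading 26.3°, groundspeed 145.3 kt
Leg 2: desired track 113.7°; wind correction +17.1° → command heading 130.8°, groundspeed 87.4 kt
Leg 3: desired track 325.7°; wind correction -9.0° → command heading 316.7°, groundspeed 144.5 kt
Leg 4: desired track 259.0°; wind correction -19.9° → command heading 239.1°, groundspeed 102.6 kt
Leg 5: desired track 220.2°; wind correction -14.5° → command heading 205.7°, groundspeed 82.4 kt
Leg 6: desired track 16.2°; wind correction +7.8° → command heading 24.0°, groundspeed 146.0 kt

Leg 1: heading=26.3°, groundspeed=145.3 kt
Leg 2: heading=130.8°, groundspeed=87.4 kt
Leg 3: heading=316.7°, groundspeed=144.5 kt
Leg 4: heading=239.1°, groundspeed=102.6 kt
Leg 5: heading=205.7°, groundspeed=82.4 kt
Leg 6: heading=24.0°, groundspeed=146.0 kt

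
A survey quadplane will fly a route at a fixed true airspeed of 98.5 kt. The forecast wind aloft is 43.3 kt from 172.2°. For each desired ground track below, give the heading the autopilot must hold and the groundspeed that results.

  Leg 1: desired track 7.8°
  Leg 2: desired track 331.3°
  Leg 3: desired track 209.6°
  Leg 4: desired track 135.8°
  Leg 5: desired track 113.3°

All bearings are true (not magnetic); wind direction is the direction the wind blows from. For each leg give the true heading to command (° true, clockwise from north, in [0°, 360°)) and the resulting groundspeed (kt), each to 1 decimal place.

Leg 1: heading=14.6°, groundspeed=139.5 kt
Leg 2: heading=322.3°, groundspeed=137.7 kt
Leg 3: heading=194.1°, groundspeed=60.5 kt
Leg 4: heading=150.9°, groundspeed=60.2 kt
Leg 5: heading=135.4°, groundspeed=68.9 kt

Leg 1: desired track 7.8°; wind correction +6.8° → command heading 14.6°, groundspeed 139.5 kt
Leg 2: desired track 331.3°; wind correction -9.0° → command heading 322.3°, groundspeed 137.7 kt
Leg 3: desired track 209.6°; wind correction -15.5° → command heading 194.1°, groundspeed 60.5 kt
Leg 4: desired track 135.8°; wind correction +15.1° → command heading 150.9°, groundspeed 60.2 kt
Leg 5: desired track 113.3°; wind correction +22.1° → command heading 135.4°, groundspeed 68.9 kt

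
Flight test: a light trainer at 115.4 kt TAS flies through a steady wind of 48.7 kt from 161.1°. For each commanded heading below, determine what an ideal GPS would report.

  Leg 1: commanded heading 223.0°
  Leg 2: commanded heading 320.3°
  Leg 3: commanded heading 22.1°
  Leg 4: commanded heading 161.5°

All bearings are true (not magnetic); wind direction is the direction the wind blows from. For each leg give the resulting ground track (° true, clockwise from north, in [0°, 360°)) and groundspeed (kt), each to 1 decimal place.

Leg 1: heading 223.0°; drift +24.9° → track 247.9°, groundspeed 102.0 kt
Leg 2: heading 320.3°; drift +6.1° → track 326.4°, groundspeed 161.9 kt
Leg 3: heading 22.1°; drift -11.9° → track 10.2°, groundspeed 155.5 kt
Leg 4: heading 161.5°; drift +0.3° → track 161.8°, groundspeed 66.7 kt

Leg 1: track=247.9°, groundspeed=102.0 kt
Leg 2: track=326.4°, groundspeed=161.9 kt
Leg 3: track=10.2°, groundspeed=155.5 kt
Leg 4: track=161.8°, groundspeed=66.7 kt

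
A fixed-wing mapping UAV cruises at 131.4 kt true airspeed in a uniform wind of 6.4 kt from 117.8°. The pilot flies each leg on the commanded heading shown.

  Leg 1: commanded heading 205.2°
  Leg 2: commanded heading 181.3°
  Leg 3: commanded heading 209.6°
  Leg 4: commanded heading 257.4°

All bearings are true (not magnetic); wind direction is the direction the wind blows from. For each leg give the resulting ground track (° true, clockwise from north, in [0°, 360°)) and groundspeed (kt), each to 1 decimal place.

Leg 1: track=208.0°, groundspeed=131.3 kt
Leg 2: track=183.9°, groundspeed=128.7 kt
Leg 3: track=212.4°, groundspeed=131.8 kt
Leg 4: track=259.1°, groundspeed=136.3 kt

Leg 1: heading 205.2°; drift +2.8° → track 208.0°, groundspeed 131.3 kt
Leg 2: heading 181.3°; drift +2.6° → track 183.9°, groundspeed 128.7 kt
Leg 3: heading 209.6°; drift +2.8° → track 212.4°, groundspeed 131.8 kt
Leg 4: heading 257.4°; drift +1.7° → track 259.1°, groundspeed 136.3 kt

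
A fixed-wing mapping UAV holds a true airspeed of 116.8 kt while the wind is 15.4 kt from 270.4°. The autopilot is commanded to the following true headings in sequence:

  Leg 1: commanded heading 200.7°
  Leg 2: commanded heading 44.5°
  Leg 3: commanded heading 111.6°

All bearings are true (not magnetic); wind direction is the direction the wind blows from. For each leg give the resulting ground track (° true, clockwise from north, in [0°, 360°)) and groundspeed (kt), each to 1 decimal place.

Leg 1: track=193.3°, groundspeed=112.4 kt
Leg 2: track=49.5°, groundspeed=128.0 kt
Leg 3: track=109.2°, groundspeed=131.3 kt

Leg 1: heading 200.7°; drift -7.4° → track 193.3°, groundspeed 112.4 kt
Leg 2: heading 44.5°; drift +5.0° → track 49.5°, groundspeed 128.0 kt
Leg 3: heading 111.6°; drift -2.4° → track 109.2°, groundspeed 131.3 kt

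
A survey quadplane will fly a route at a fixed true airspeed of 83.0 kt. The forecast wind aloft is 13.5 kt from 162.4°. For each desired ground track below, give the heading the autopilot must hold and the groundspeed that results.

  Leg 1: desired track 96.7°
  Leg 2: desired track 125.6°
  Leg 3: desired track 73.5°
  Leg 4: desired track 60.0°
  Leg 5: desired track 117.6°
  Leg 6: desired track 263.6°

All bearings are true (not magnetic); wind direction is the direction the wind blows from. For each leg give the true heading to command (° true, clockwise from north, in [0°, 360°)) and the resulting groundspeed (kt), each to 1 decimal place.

Leg 1: heading=105.2°, groundspeed=76.5 kt
Leg 2: heading=131.2°, groundspeed=71.8 kt
Leg 3: heading=82.9°, groundspeed=81.6 kt
Leg 4: heading=69.1°, groundspeed=84.8 kt
Leg 5: heading=124.2°, groundspeed=72.9 kt
Leg 6: heading=254.4°, groundspeed=84.6 kt

Leg 1: desired track 96.7°; wind correction +8.5° → command heading 105.2°, groundspeed 76.5 kt
Leg 2: desired track 125.6°; wind correction +5.6° → command heading 131.2°, groundspeed 71.8 kt
Leg 3: desired track 73.5°; wind correction +9.4° → command heading 82.9°, groundspeed 81.6 kt
Leg 4: desired track 60.0°; wind correction +9.1° → command heading 69.1°, groundspeed 84.8 kt
Leg 5: desired track 117.6°; wind correction +6.6° → command heading 124.2°, groundspeed 72.9 kt
Leg 6: desired track 263.6°; wind correction -9.2° → command heading 254.4°, groundspeed 84.6 kt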